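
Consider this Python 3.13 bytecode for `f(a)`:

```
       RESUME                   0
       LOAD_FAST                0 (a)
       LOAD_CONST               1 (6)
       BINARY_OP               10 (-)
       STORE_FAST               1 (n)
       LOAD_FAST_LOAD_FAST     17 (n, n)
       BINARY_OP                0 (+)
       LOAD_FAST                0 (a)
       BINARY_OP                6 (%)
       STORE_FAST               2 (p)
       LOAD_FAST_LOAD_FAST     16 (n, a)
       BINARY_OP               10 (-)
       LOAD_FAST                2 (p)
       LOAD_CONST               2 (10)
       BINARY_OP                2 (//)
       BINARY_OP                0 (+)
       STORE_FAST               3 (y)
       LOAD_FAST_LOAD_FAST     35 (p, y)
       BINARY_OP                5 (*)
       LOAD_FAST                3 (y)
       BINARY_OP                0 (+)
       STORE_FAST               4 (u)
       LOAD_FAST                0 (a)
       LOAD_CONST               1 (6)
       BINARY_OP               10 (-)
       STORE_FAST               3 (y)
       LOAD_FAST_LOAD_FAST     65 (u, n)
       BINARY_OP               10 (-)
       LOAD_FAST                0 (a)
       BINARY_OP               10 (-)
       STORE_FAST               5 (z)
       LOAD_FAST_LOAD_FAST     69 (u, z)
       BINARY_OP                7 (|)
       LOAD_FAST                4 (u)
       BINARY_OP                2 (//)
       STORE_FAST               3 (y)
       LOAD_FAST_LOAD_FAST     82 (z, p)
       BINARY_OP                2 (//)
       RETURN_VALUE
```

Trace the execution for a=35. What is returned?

-7

LOAD_FAST a → push 35. Stack: [35]
LOAD_CONST → push 6. Stack: [35, 6]
BINARY_OP - → 35 - 6 = 29. Stack: [29]
STORE_FAST n → n=29. Stack: []
LOAD_FAST_LOAD_FAST n,n → push 29,29. Stack: [29, 29]
BINARY_OP + → 29 + 29 = 58. Stack: [58]
LOAD_FAST a → push 35. Stack: [58, 35]
BINARY_OP % → 58 % 35 = 23. Stack: [23]
STORE_FAST p → p=23. Stack: []
LOAD_FAST_LOAD_FAST n,a → push 29,35. Stack: [29, 35]
BINARY_OP - → 29 - 35 = -6. Stack: [-6]
LOAD_FAST p → push 23. Stack: [-6, 23]
LOAD_CONST → push 10. Stack: [-6, 23, 10]
BINARY_OP // → 23 // 10 = 2. Stack: [-6, 2]
BINARY_OP + → -6 + 2 = -4. Stack: [-4]
STORE_FAST y → y=-4. Stack: []
LOAD_FAST_LOAD_FAST p,y → push 23,-4. Stack: [23, -4]
BINARY_OP * → 23 * -4 = -92. Stack: [-92]
LOAD_FAST y → push -4. Stack: [-92, -4]
BINARY_OP + → -92 + -4 = -96. Stack: [-96]
STORE_FAST u → u=-96. Stack: []
LOAD_FAST a → push 35. Stack: [35]
LOAD_CONST → push 6. Stack: [35, 6]
BINARY_OP - → 35 - 6 = 29. Stack: [29]
STORE_FAST y → y=29. Stack: []
LOAD_FAST_LOAD_FAST u,n → push -96,29. Stack: [-96, 29]
BINARY_OP - → -96 - 29 = -125. Stack: [-125]
LOAD_FAST a → push 35. Stack: [-125, 35]
BINARY_OP - → -125 - 35 = -160. Stack: [-160]
STORE_FAST z → z=-160. Stack: []
LOAD_FAST_LOAD_FAST u,z → push -96,-160. Stack: [-96, -160]
BINARY_OP | → -96 | -160 = -32. Stack: [-32]
LOAD_FAST u → push -96. Stack: [-32, -96]
BINARY_OP // → -32 // -96 = 0. Stack: [0]
STORE_FAST y → y=0. Stack: []
LOAD_FAST_LOAD_FAST z,p → push -160,23. Stack: [-160, 23]
BINARY_OP // → -160 // 23 = -7. Stack: [-7]
RETURN_VALUE → return -7.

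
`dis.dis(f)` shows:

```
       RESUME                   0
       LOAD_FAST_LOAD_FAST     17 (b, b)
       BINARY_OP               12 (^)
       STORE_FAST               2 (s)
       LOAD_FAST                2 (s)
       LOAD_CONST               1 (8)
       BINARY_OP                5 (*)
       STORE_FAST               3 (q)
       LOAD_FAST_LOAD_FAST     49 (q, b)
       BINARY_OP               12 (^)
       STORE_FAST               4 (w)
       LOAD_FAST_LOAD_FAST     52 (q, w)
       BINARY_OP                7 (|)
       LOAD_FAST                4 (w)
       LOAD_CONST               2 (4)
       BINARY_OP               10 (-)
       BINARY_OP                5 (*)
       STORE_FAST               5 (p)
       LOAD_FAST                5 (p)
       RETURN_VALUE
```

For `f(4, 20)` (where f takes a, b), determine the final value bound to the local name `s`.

LOAD_FAST_LOAD_FAST b,b → push 20,20. Stack: [20, 20]
BINARY_OP ^ → 20 ^ 20 = 0. Stack: [0]
STORE_FAST s → s=0. Stack: []
LOAD_FAST s → push 0. Stack: [0]
LOAD_CONST → push 8. Stack: [0, 8]
BINARY_OP * → 0 * 8 = 0. Stack: [0]
STORE_FAST q → q=0. Stack: []
LOAD_FAST_LOAD_FAST q,b → push 0,20. Stack: [0, 20]
BINARY_OP ^ → 0 ^ 20 = 20. Stack: [20]
STORE_FAST w → w=20. Stack: []
LOAD_FAST_LOAD_FAST q,w → push 0,20. Stack: [0, 20]
BINARY_OP | → 0 | 20 = 20. Stack: [20]
LOAD_FAST w → push 20. Stack: [20, 20]
LOAD_CONST → push 4. Stack: [20, 20, 4]
BINARY_OP - → 20 - 4 = 16. Stack: [20, 16]
BINARY_OP * → 20 * 16 = 320. Stack: [320]
STORE_FAST p → p=320. Stack: []
LOAD_FAST p → push 320. Stack: [320]
RETURN_VALUE → return 320.

0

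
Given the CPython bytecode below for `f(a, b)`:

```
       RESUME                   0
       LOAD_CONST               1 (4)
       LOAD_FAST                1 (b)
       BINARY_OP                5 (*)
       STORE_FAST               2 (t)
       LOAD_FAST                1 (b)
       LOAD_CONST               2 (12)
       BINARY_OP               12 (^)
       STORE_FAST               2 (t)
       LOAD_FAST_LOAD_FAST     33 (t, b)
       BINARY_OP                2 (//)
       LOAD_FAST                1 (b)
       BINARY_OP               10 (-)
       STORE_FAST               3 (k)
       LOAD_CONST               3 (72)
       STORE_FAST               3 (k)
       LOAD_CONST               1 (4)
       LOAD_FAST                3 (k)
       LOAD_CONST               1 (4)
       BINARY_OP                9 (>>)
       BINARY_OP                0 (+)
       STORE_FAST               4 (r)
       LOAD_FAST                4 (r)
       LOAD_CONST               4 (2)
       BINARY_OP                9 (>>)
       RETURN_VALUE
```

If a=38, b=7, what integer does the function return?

2

LOAD_CONST → push 4. Stack: [4]
LOAD_FAST b → push 7. Stack: [4, 7]
BINARY_OP * → 4 * 7 = 28. Stack: [28]
STORE_FAST t → t=28. Stack: []
LOAD_FAST b → push 7. Stack: [7]
LOAD_CONST → push 12. Stack: [7, 12]
BINARY_OP ^ → 7 ^ 12 = 11. Stack: [11]
STORE_FAST t → t=11. Stack: []
LOAD_FAST_LOAD_FAST t,b → push 11,7. Stack: [11, 7]
BINARY_OP // → 11 // 7 = 1. Stack: [1]
LOAD_FAST b → push 7. Stack: [1, 7]
BINARY_OP - → 1 - 7 = -6. Stack: [-6]
STORE_FAST k → k=-6. Stack: []
LOAD_CONST → push 72. Stack: [72]
STORE_FAST k → k=72. Stack: []
LOAD_CONST → push 4. Stack: [4]
LOAD_FAST k → push 72. Stack: [4, 72]
LOAD_CONST → push 4. Stack: [4, 72, 4]
BINARY_OP >> → 72 >> 4 = 4. Stack: [4, 4]
BINARY_OP + → 4 + 4 = 8. Stack: [8]
STORE_FAST r → r=8. Stack: []
LOAD_FAST r → push 8. Stack: [8]
LOAD_CONST → push 2. Stack: [8, 2]
BINARY_OP >> → 8 >> 2 = 2. Stack: [2]
RETURN_VALUE → return 2.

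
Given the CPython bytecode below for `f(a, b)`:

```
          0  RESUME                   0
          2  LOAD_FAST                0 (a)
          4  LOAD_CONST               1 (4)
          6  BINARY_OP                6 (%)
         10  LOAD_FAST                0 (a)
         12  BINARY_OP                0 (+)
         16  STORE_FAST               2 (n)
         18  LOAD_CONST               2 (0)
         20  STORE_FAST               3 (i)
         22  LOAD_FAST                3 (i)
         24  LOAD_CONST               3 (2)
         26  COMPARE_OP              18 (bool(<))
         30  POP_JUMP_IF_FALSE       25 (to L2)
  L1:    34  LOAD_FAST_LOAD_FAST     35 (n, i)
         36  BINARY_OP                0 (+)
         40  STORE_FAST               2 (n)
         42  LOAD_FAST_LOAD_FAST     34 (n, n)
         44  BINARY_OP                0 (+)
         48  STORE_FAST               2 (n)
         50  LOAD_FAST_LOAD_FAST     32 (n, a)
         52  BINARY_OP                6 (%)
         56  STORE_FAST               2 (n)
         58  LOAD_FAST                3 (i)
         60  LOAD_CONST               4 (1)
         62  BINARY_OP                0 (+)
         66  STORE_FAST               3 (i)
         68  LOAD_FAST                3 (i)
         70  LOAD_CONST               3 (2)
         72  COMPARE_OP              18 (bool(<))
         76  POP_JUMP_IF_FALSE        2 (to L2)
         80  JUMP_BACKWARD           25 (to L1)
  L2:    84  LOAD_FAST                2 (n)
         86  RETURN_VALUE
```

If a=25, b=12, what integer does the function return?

6

LOAD_FAST a → push 25. Stack: [25]
LOAD_CONST → push 4. Stack: [25, 4]
BINARY_OP % → 25 % 4 = 1. Stack: [1]
LOAD_FAST a → push 25. Stack: [1, 25]
BINARY_OP + → 1 + 25 = 26. Stack: [26]
STORE_FAST n → n=26. Stack: []
LOAD_CONST → push 0. Stack: [0]
STORE_FAST i → i=0. Stack: []
LOAD_FAST i → push 0. Stack: [0]
LOAD_CONST → push 2. Stack: [0, 2]
COMPARE_OP bool(<) → 0 vs 2 = True. Stack: [True]
POP_JUMP_IF_FALSE → pop True; no jump. Stack: []
LOAD_FAST_LOAD_FAST n,i → push 26,0. Stack: [26, 0]
BINARY_OP + → 26 + 0 = 26. Stack: [26]
STORE_FAST n → n=26. Stack: []
LOAD_FAST_LOAD_FAST n,n → push 26,26. Stack: [26, 26]
BINARY_OP + → 26 + 26 = 52. Stack: [52]
STORE_FAST n → n=52. Stack: []
LOAD_FAST_LOAD_FAST n,a → push 52,25. Stack: [52, 25]
BINARY_OP % → 52 % 25 = 2. Stack: [2]
STORE_FAST n → n=2. Stack: []
LOAD_FAST i → push 0. Stack: [0]
LOAD_CONST → push 1. Stack: [0, 1]
BINARY_OP + → 0 + 1 = 1. Stack: [1]
STORE_FAST i → i=1. Stack: []
LOAD_FAST i → push 1. Stack: [1]
LOAD_CONST → push 2. Stack: [1, 2]
COMPARE_OP bool(<) → 1 vs 2 = True. Stack: [True]
POP_JUMP_IF_FALSE → pop True; no jump. Stack: []
LOAD_FAST_LOAD_FAST n,i → push 2,1. Stack: [2, 1]
BINARY_OP + → 2 + 1 = 3. Stack: [3]
STORE_FAST n → n=3. Stack: []
LOAD_FAST_LOAD_FAST n,n → push 3,3. Stack: [3, 3]
BINARY_OP + → 3 + 3 = 6. Stack: [6]
STORE_FAST n → n=6. Stack: []
LOAD_FAST_LOAD_FAST n,a → push 6,25. Stack: [6, 25]
BINARY_OP % → 6 % 25 = 6. Stack: [6]
STORE_FAST n → n=6. Stack: []
LOAD_FAST i → push 1. Stack: [1]
LOAD_CONST → push 1. Stack: [1, 1]
BINARY_OP + → 1 + 1 = 2. Stack: [2]
STORE_FAST i → i=2. Stack: []
LOAD_FAST i → push 2. Stack: [2]
LOAD_CONST → push 2. Stack: [2, 2]
COMPARE_OP bool(<) → 2 vs 2 = False. Stack: [False]
POP_JUMP_IF_FALSE → pop False; jump. Stack: []
LOAD_FAST n → push 6. Stack: [6]
RETURN_VALUE → return 6.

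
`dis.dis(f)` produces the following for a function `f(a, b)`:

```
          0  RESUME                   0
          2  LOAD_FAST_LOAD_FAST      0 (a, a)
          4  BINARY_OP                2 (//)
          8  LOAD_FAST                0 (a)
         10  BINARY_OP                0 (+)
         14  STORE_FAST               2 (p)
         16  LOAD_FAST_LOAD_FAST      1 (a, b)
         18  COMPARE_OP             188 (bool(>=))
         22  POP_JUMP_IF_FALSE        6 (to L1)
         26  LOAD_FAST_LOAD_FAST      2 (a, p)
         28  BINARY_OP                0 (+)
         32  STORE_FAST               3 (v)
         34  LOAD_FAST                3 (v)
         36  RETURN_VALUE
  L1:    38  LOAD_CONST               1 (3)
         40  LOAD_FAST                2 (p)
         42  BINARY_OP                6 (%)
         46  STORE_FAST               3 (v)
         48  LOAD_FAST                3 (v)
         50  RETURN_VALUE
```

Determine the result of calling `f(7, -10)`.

15

LOAD_FAST_LOAD_FAST a,a → push 7,7. Stack: [7, 7]
BINARY_OP // → 7 // 7 = 1. Stack: [1]
LOAD_FAST a → push 7. Stack: [1, 7]
BINARY_OP + → 1 + 7 = 8. Stack: [8]
STORE_FAST p → p=8. Stack: []
LOAD_FAST_LOAD_FAST a,b → push 7,-10. Stack: [7, -10]
COMPARE_OP bool(>=) → 7 vs -10 = True. Stack: [True]
POP_JUMP_IF_FALSE → pop True; no jump. Stack: []
LOAD_FAST_LOAD_FAST a,p → push 7,8. Stack: [7, 8]
BINARY_OP + → 7 + 8 = 15. Stack: [15]
STORE_FAST v → v=15. Stack: []
LOAD_FAST v → push 15. Stack: [15]
RETURN_VALUE → return 15.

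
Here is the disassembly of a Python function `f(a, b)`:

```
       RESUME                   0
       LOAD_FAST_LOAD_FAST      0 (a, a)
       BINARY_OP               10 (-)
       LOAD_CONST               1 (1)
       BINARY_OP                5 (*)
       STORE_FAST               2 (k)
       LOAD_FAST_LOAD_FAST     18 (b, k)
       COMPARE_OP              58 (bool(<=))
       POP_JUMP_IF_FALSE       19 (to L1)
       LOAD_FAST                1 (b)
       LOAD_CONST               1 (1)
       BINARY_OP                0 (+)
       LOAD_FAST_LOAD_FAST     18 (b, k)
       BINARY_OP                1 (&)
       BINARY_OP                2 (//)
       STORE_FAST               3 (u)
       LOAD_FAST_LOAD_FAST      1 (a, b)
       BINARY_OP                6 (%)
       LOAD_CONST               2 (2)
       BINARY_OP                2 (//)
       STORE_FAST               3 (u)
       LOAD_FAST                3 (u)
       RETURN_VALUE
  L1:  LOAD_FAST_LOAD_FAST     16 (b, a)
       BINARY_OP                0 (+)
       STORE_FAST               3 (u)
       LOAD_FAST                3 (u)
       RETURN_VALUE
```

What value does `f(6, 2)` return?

8

LOAD_FAST_LOAD_FAST a,a → push 6,6. Stack: [6, 6]
BINARY_OP - → 6 - 6 = 0. Stack: [0]
LOAD_CONST → push 1. Stack: [0, 1]
BINARY_OP * → 0 * 1 = 0. Stack: [0]
STORE_FAST k → k=0. Stack: []
LOAD_FAST_LOAD_FAST b,k → push 2,0. Stack: [2, 0]
COMPARE_OP bool(<=) → 2 vs 0 = False. Stack: [False]
POP_JUMP_IF_FALSE → pop False; jump. Stack: []
LOAD_FAST_LOAD_FAST b,a → push 2,6. Stack: [2, 6]
BINARY_OP + → 2 + 6 = 8. Stack: [8]
STORE_FAST u → u=8. Stack: []
LOAD_FAST u → push 8. Stack: [8]
RETURN_VALUE → return 8.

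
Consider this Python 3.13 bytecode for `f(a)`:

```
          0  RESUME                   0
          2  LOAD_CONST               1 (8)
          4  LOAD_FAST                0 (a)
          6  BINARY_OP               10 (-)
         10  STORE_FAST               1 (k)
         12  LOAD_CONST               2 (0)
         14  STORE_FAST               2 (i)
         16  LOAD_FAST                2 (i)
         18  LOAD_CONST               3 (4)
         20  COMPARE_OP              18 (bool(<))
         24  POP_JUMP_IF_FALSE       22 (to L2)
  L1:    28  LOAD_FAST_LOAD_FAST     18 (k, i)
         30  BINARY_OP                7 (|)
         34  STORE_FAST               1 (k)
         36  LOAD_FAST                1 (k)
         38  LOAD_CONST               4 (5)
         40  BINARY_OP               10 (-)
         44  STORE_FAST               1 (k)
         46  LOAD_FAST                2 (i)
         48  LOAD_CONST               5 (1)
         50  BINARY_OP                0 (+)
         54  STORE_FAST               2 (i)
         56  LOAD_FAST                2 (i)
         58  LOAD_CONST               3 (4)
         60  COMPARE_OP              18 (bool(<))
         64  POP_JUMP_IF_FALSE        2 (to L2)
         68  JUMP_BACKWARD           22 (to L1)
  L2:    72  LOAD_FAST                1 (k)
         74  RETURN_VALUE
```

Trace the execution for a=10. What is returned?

-18

LOAD_CONST → push 8
LOAD_FAST a → push 10
BINARY_OP - → 8 - 10 = -2
STORE_FAST k → k=-2
LOAD_CONST → push 0
STORE_FAST i → i=0
LOAD_FAST i → push 0
LOAD_CONST → push 4
COMPARE_OP bool(<) → 0 vs 4 = True
POP_JUMP_IF_FALSE → pop True; no jump
LOAD_FAST_LOAD_FAST k,i → push -2,0
BINARY_OP | → -2 | 0 = -2
STORE_FAST k → k=-2
LOAD_FAST k → push -2
LOAD_CONST → push 5
BINARY_OP - → -2 - 5 = -7
STORE_FAST k → k=-7
LOAD_FAST i → push 0
LOAD_CONST → push 1
BINARY_OP + → 0 + 1 = 1
STORE_FAST i → i=1
LOAD_FAST i → push 1
LOAD_CONST → push 4
COMPARE_OP bool(<) → 1 vs 4 = True
POP_JUMP_IF_FALSE → pop True; no jump
LOAD_FAST_LOAD_FAST k,i → push -7,1
BINARY_OP | → -7 | 1 = -7
STORE_FAST k → k=-7
LOAD_FAST k → push -7
LOAD_CONST → push 5
BINARY_OP - → -7 - 5 = -12
STORE_FAST k → k=-12
LOAD_FAST i → push 1
LOAD_CONST → push 1
BINARY_OP + → 1 + 1 = 2
STORE_FAST i → i=2
LOAD_FAST i → push 2
LOAD_CONST → push 4
COMPARE_OP bool(<) → 2 vs 4 = True
POP_JUMP_IF_FALSE → pop True; no jump
LOAD_FAST_LOAD_FAST k,i → push -12,2
BINARY_OP | → -12 | 2 = -10
STORE_FAST k → k=-10
LOAD_FAST k → push -10
LOAD_CONST → push 5
BINARY_OP - → -10 - 5 = -15
STORE_FAST k → k=-15
LOAD_FAST i → push 2
LOAD_CONST → push 1
BINARY_OP + → 2 + 1 = 3
STORE_FAST i → i=3
LOAD_FAST i → push 3
LOAD_CONST → push 4
COMPARE_OP bool(<) → 3 vs 4 = True
POP_JUMP_IF_FALSE → pop True; no jump
LOAD_FAST_LOAD_FAST k,i → push -15,3
BINARY_OP | → -15 | 3 = -13
STORE_FAST k → k=-13
LOAD_FAST k → push -13
LOAD_CONST → push 5
BINARY_OP - → -13 - 5 = -18
STORE_FAST k → k=-18
LOAD_FAST i → push 3
LOAD_CONST → push 1
BINARY_OP + → 3 + 1 = 4
STORE_FAST i → i=4
LOAD_FAST i → push 4
LOAD_CONST → push 4
COMPARE_OP bool(<) → 4 vs 4 = False
POP_JUMP_IF_FALSE → pop False; jump
LOAD_FAST k → push -18
RETURN_VALUE → return -18.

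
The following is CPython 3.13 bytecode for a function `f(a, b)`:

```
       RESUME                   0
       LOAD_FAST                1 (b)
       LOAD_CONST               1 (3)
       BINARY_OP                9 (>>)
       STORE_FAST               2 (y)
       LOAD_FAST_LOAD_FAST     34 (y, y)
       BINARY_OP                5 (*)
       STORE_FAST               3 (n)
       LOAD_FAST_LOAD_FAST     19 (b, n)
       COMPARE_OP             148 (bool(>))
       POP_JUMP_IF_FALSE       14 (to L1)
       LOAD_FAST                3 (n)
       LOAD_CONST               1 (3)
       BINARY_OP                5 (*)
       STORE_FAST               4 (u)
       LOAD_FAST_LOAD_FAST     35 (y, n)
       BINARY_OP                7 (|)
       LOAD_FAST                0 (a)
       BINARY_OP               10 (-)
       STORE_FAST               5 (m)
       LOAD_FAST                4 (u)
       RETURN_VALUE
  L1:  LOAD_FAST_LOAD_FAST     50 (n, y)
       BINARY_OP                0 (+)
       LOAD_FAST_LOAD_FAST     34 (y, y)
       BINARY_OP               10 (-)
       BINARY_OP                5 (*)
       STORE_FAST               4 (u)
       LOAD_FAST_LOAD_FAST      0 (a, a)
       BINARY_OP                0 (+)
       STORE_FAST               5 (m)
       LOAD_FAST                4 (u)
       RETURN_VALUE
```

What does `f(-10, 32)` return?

48

LOAD_FAST b → push 32. Stack: [32]
LOAD_CONST → push 3. Stack: [32, 3]
BINARY_OP >> → 32 >> 3 = 4. Stack: [4]
STORE_FAST y → y=4. Stack: []
LOAD_FAST_LOAD_FAST y,y → push 4,4. Stack: [4, 4]
BINARY_OP * → 4 * 4 = 16. Stack: [16]
STORE_FAST n → n=16. Stack: []
LOAD_FAST_LOAD_FAST b,n → push 32,16. Stack: [32, 16]
COMPARE_OP bool(>) → 32 vs 16 = True. Stack: [True]
POP_JUMP_IF_FALSE → pop True; no jump. Stack: []
LOAD_FAST n → push 16. Stack: [16]
LOAD_CONST → push 3. Stack: [16, 3]
BINARY_OP * → 16 * 3 = 48. Stack: [48]
STORE_FAST u → u=48. Stack: []
LOAD_FAST_LOAD_FAST y,n → push 4,16. Stack: [4, 16]
BINARY_OP | → 4 | 16 = 20. Stack: [20]
LOAD_FAST a → push -10. Stack: [20, -10]
BINARY_OP - → 20 - -10 = 30. Stack: [30]
STORE_FAST m → m=30. Stack: []
LOAD_FAST u → push 48. Stack: [48]
RETURN_VALUE → return 48.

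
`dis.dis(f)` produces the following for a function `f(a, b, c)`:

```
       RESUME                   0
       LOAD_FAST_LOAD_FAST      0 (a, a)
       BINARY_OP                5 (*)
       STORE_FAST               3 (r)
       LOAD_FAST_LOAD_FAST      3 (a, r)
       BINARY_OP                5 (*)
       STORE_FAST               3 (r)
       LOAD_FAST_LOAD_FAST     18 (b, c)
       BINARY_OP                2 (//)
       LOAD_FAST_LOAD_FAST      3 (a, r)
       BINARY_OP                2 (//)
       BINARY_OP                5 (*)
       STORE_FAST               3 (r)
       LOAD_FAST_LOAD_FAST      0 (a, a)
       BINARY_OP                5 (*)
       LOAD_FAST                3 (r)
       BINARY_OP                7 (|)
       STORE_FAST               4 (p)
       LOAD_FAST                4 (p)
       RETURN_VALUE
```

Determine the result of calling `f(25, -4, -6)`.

LOAD_FAST_LOAD_FAST a,a → push 25,25. Stack: [25, 25]
BINARY_OP * → 25 * 25 = 625. Stack: [625]
STORE_FAST r → r=625. Stack: []
LOAD_FAST_LOAD_FAST a,r → push 25,625. Stack: [25, 625]
BINARY_OP * → 25 * 625 = 15625. Stack: [15625]
STORE_FAST r → r=15625. Stack: []
LOAD_FAST_LOAD_FAST b,c → push -4,-6. Stack: [-4, -6]
BINARY_OP // → -4 // -6 = 0. Stack: [0]
LOAD_FAST_LOAD_FAST a,r → push 25,15625. Stack: [0, 25, 15625]
BINARY_OP // → 25 // 15625 = 0. Stack: [0, 0]
BINARY_OP * → 0 * 0 = 0. Stack: [0]
STORE_FAST r → r=0. Stack: []
LOAD_FAST_LOAD_FAST a,a → push 25,25. Stack: [25, 25]
BINARY_OP * → 25 * 25 = 625. Stack: [625]
LOAD_FAST r → push 0. Stack: [625, 0]
BINARY_OP | → 625 | 0 = 625. Stack: [625]
STORE_FAST p → p=625. Stack: []
LOAD_FAST p → push 625. Stack: [625]
RETURN_VALUE → return 625.

625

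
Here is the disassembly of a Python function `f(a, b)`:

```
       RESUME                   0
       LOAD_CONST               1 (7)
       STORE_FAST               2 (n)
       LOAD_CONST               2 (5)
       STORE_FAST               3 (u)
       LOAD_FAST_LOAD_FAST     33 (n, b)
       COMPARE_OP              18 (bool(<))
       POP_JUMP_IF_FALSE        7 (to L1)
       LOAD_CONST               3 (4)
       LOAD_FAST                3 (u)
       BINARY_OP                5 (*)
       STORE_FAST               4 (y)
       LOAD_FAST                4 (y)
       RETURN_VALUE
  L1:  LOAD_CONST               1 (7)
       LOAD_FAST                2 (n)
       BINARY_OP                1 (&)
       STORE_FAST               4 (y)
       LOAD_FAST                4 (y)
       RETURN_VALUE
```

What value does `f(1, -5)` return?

7

LOAD_CONST → push 7. Stack: [7]
STORE_FAST n → n=7. Stack: []
LOAD_CONST → push 5. Stack: [5]
STORE_FAST u → u=5. Stack: []
LOAD_FAST_LOAD_FAST n,b → push 7,-5. Stack: [7, -5]
COMPARE_OP bool(<) → 7 vs -5 = False. Stack: [False]
POP_JUMP_IF_FALSE → pop False; jump. Stack: []
LOAD_CONST → push 7. Stack: [7]
LOAD_FAST n → push 7. Stack: [7, 7]
BINARY_OP & → 7 & 7 = 7. Stack: [7]
STORE_FAST y → y=7. Stack: []
LOAD_FAST y → push 7. Stack: [7]
RETURN_VALUE → return 7.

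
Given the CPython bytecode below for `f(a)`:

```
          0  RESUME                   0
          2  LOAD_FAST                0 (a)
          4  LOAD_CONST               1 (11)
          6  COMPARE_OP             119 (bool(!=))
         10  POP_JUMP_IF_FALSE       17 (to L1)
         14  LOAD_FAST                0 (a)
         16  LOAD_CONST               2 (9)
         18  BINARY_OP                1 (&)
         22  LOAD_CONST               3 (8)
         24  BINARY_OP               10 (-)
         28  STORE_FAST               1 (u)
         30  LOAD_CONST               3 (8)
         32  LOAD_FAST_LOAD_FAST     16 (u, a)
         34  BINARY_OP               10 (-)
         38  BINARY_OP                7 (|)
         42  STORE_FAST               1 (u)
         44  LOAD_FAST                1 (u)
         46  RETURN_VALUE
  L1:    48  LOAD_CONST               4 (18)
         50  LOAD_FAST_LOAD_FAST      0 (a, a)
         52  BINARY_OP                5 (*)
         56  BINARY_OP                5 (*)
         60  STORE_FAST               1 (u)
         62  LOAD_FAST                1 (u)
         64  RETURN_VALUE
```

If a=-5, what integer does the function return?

14

LOAD_FAST a → push -5. Stack: [-5]
LOAD_CONST → push 11. Stack: [-5, 11]
COMPARE_OP bool(!=) → -5 vs 11 = True. Stack: [True]
POP_JUMP_IF_FALSE → pop True; no jump. Stack: []
LOAD_FAST a → push -5. Stack: [-5]
LOAD_CONST → push 9. Stack: [-5, 9]
BINARY_OP & → -5 & 9 = 9. Stack: [9]
LOAD_CONST → push 8. Stack: [9, 8]
BINARY_OP - → 9 - 8 = 1. Stack: [1]
STORE_FAST u → u=1. Stack: []
LOAD_CONST → push 8. Stack: [8]
LOAD_FAST_LOAD_FAST u,a → push 1,-5. Stack: [8, 1, -5]
BINARY_OP - → 1 - -5 = 6. Stack: [8, 6]
BINARY_OP | → 8 | 6 = 14. Stack: [14]
STORE_FAST u → u=14. Stack: []
LOAD_FAST u → push 14. Stack: [14]
RETURN_VALUE → return 14.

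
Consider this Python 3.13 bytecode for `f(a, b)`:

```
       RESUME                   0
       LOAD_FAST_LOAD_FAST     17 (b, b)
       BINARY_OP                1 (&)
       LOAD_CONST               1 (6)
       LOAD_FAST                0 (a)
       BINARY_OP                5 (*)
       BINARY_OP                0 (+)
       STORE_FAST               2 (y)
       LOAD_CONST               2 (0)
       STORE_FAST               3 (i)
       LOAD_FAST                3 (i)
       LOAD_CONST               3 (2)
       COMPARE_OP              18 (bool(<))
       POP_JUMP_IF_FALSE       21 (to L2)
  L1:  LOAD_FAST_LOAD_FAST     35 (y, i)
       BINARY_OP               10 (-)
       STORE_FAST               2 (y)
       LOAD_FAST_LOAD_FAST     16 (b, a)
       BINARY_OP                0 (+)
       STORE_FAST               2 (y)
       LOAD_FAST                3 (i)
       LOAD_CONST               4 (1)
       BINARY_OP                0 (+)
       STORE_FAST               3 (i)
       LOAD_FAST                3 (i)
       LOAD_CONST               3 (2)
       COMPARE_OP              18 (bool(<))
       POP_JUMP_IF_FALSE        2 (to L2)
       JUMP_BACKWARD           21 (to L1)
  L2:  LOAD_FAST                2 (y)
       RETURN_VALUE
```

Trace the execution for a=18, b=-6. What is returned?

12

LOAD_FAST_LOAD_FAST b,b → push -6,-6. Stack: [-6, -6]
BINARY_OP & → -6 & -6 = -6. Stack: [-6]
LOAD_CONST → push 6. Stack: [-6, 6]
LOAD_FAST a → push 18. Stack: [-6, 6, 18]
BINARY_OP * → 6 * 18 = 108. Stack: [-6, 108]
BINARY_OP + → -6 + 108 = 102. Stack: [102]
STORE_FAST y → y=102. Stack: []
LOAD_CONST → push 0. Stack: [0]
STORE_FAST i → i=0. Stack: []
LOAD_FAST i → push 0. Stack: [0]
LOAD_CONST → push 2. Stack: [0, 2]
COMPARE_OP bool(<) → 0 vs 2 = True. Stack: [True]
POP_JUMP_IF_FALSE → pop True; no jump. Stack: []
LOAD_FAST_LOAD_FAST y,i → push 102,0. Stack: [102, 0]
BINARY_OP - → 102 - 0 = 102. Stack: [102]
STORE_FAST y → y=102. Stack: []
LOAD_FAST_LOAD_FAST b,a → push -6,18. Stack: [-6, 18]
BINARY_OP + → -6 + 18 = 12. Stack: [12]
STORE_FAST y → y=12. Stack: []
LOAD_FAST i → push 0. Stack: [0]
LOAD_CONST → push 1. Stack: [0, 1]
BINARY_OP + → 0 + 1 = 1. Stack: [1]
STORE_FAST i → i=1. Stack: []
LOAD_FAST i → push 1. Stack: [1]
LOAD_CONST → push 2. Stack: [1, 2]
COMPARE_OP bool(<) → 1 vs 2 = True. Stack: [True]
POP_JUMP_IF_FALSE → pop True; no jump. Stack: []
LOAD_FAST_LOAD_FAST y,i → push 12,1. Stack: [12, 1]
BINARY_OP - → 12 - 1 = 11. Stack: [11]
STORE_FAST y → y=11. Stack: []
LOAD_FAST_LOAD_FAST b,a → push -6,18. Stack: [-6, 18]
BINARY_OP + → -6 + 18 = 12. Stack: [12]
STORE_FAST y → y=12. Stack: []
LOAD_FAST i → push 1. Stack: [1]
LOAD_CONST → push 1. Stack: [1, 1]
BINARY_OP + → 1 + 1 = 2. Stack: [2]
STORE_FAST i → i=2. Stack: []
LOAD_FAST i → push 2. Stack: [2]
LOAD_CONST → push 2. Stack: [2, 2]
COMPARE_OP bool(<) → 2 vs 2 = False. Stack: [False]
POP_JUMP_IF_FALSE → pop False; jump. Stack: []
LOAD_FAST y → push 12. Stack: [12]
RETURN_VALUE → return 12.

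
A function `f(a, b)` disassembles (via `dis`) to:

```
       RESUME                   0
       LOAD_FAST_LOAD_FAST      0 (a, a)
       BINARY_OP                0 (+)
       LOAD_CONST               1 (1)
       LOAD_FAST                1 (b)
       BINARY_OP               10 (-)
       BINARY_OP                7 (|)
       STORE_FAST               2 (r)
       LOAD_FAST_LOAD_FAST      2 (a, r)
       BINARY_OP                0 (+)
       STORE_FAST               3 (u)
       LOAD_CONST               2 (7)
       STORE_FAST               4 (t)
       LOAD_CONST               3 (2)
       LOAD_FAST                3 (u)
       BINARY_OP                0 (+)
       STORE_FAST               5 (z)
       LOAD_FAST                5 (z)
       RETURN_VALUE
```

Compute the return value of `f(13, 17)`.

LOAD_FAST_LOAD_FAST a,a → push 13,13. Stack: [13, 13]
BINARY_OP + → 13 + 13 = 26. Stack: [26]
LOAD_CONST → push 1. Stack: [26, 1]
LOAD_FAST b → push 17. Stack: [26, 1, 17]
BINARY_OP - → 1 - 17 = -16. Stack: [26, -16]
BINARY_OP | → 26 | -16 = -6. Stack: [-6]
STORE_FAST r → r=-6. Stack: []
LOAD_FAST_LOAD_FAST a,r → push 13,-6. Stack: [13, -6]
BINARY_OP + → 13 + -6 = 7. Stack: [7]
STORE_FAST u → u=7. Stack: []
LOAD_CONST → push 7. Stack: [7]
STORE_FAST t → t=7. Stack: []
LOAD_CONST → push 2. Stack: [2]
LOAD_FAST u → push 7. Stack: [2, 7]
BINARY_OP + → 2 + 7 = 9. Stack: [9]
STORE_FAST z → z=9. Stack: []
LOAD_FAST z → push 9. Stack: [9]
RETURN_VALUE → return 9.

9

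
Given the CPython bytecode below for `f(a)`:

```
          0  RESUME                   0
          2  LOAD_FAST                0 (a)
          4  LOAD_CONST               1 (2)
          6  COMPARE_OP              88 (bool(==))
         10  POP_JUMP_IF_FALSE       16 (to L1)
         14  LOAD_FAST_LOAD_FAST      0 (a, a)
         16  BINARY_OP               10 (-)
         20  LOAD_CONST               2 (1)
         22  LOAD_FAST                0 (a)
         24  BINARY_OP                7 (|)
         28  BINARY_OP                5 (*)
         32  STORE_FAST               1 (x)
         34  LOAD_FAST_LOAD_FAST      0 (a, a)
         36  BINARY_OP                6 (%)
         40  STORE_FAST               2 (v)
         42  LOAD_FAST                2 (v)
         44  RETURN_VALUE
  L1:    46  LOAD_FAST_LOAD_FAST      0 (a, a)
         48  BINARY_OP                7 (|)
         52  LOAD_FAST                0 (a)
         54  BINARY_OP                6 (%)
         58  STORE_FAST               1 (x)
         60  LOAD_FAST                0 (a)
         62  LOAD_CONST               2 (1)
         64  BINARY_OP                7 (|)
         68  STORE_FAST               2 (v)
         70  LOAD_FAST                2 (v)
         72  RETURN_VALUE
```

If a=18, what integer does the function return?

19

LOAD_FAST a → push 18. Stack: [18]
LOAD_CONST → push 2. Stack: [18, 2]
COMPARE_OP bool(==) → 18 vs 2 = False. Stack: [False]
POP_JUMP_IF_FALSE → pop False; jump. Stack: []
LOAD_FAST_LOAD_FAST a,a → push 18,18. Stack: [18, 18]
BINARY_OP | → 18 | 18 = 18. Stack: [18]
LOAD_FAST a → push 18. Stack: [18, 18]
BINARY_OP % → 18 % 18 = 0. Stack: [0]
STORE_FAST x → x=0. Stack: []
LOAD_FAST a → push 18. Stack: [18]
LOAD_CONST → push 1. Stack: [18, 1]
BINARY_OP | → 18 | 1 = 19. Stack: [19]
STORE_FAST v → v=19. Stack: []
LOAD_FAST v → push 19. Stack: [19]
RETURN_VALUE → return 19.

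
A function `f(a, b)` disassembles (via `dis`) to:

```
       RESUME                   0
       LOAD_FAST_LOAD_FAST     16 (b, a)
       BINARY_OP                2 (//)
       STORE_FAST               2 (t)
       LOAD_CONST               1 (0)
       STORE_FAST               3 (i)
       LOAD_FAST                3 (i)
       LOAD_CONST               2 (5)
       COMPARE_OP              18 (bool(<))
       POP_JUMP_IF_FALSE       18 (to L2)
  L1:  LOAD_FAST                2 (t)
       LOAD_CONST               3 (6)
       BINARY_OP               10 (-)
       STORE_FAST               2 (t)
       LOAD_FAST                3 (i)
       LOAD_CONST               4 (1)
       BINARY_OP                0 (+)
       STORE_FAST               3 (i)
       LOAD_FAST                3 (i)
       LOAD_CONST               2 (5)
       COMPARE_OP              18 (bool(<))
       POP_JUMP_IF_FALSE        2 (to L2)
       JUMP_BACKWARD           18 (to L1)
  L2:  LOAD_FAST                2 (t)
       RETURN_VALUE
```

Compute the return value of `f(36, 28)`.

LOAD_FAST_LOAD_FAST b,a → push 28,36
BINARY_OP // → 28 // 36 = 0
STORE_FAST t → t=0
LOAD_CONST → push 0
STORE_FAST i → i=0
LOAD_FAST i → push 0
LOAD_CONST → push 5
COMPARE_OP bool(<) → 0 vs 5 = True
POP_JUMP_IF_FALSE → pop True; no jump
LOAD_FAST t → push 0
LOAD_CONST → push 6
BINARY_OP - → 0 - 6 = -6
STORE_FAST t → t=-6
LOAD_FAST i → push 0
LOAD_CONST → push 1
BINARY_OP + → 0 + 1 = 1
STORE_FAST i → i=1
LOAD_FAST i → push 1
LOAD_CONST → push 5
COMPARE_OP bool(<) → 1 vs 5 = True
POP_JUMP_IF_FALSE → pop True; no jump
LOAD_FAST t → push -6
LOAD_CONST → push 6
BINARY_OP - → -6 - 6 = -12
STORE_FAST t → t=-12
LOAD_FAST i → push 1
LOAD_CONST → push 1
BINARY_OP + → 1 + 1 = 2
STORE_FAST i → i=2
LOAD_FAST i → push 2
LOAD_CONST → push 5
COMPARE_OP bool(<) → 2 vs 5 = True
POP_JUMP_IF_FALSE → pop True; no jump
LOAD_FAST t → push -12
LOAD_CONST → push 6
BINARY_OP - → -12 - 6 = -18
STORE_FAST t → t=-18
LOAD_FAST i → push 2
LOAD_CONST → push 1
BINARY_OP + → 2 + 1 = 3
STORE_FAST i → i=3
LOAD_FAST i → push 3
LOAD_CONST → push 5
COMPARE_OP bool(<) → 3 vs 5 = True
POP_JUMP_IF_FALSE → pop True; no jump
LOAD_FAST t → push -18
LOAD_CONST → push 6
BINARY_OP - → -18 - 6 = -24
STORE_FAST t → t=-24
LOAD_FAST i → push 3
LOAD_CONST → push 1
BINARY_OP + → 3 + 1 = 4
STORE_FAST i → i=4
LOAD_FAST i → push 4
LOAD_CONST → push 5
COMPARE_OP bool(<) → 4 vs 5 = True
POP_JUMP_IF_FALSE → pop True; no jump
LOAD_FAST t → push -24
LOAD_CONST → push 6
BINARY_OP - → -24 - 6 = -30
STORE_FAST t → t=-30
LOAD_FAST i → push 4
LOAD_CONST → push 1
BINARY_OP + → 4 + 1 = 5
STORE_FAST i → i=5
LOAD_FAST i → push 5
LOAD_CONST → push 5
COMPARE_OP bool(<) → 5 vs 5 = False
POP_JUMP_IF_FALSE → pop False; jump
LOAD_FAST t → push -30
RETURN_VALUE → return -30.

-30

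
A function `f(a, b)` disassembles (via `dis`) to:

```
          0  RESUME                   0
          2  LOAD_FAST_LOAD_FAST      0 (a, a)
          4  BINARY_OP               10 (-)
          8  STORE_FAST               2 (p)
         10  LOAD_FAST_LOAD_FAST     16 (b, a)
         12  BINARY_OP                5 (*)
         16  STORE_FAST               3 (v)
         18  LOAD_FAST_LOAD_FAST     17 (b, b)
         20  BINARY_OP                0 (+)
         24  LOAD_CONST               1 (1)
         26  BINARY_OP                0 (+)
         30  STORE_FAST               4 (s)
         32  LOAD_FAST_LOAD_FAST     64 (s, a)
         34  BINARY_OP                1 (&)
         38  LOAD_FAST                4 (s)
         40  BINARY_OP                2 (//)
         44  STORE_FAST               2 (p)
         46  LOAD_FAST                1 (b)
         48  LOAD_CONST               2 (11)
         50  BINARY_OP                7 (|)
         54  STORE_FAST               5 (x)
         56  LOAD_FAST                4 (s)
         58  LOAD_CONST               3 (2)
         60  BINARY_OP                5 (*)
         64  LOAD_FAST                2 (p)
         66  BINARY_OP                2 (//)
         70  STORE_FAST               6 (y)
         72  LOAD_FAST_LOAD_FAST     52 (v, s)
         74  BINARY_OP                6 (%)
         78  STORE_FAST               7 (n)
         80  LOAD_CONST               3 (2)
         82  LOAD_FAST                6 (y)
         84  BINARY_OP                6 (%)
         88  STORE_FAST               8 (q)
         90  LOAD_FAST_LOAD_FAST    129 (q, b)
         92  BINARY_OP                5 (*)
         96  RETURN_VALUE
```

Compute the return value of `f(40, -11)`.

-22

LOAD_FAST_LOAD_FAST a,a → push 40,40. Stack: [40, 40]
BINARY_OP - → 40 - 40 = 0. Stack: [0]
STORE_FAST p → p=0. Stack: []
LOAD_FAST_LOAD_FAST b,a → push -11,40. Stack: [-11, 40]
BINARY_OP * → -11 * 40 = -440. Stack: [-440]
STORE_FAST v → v=-440. Stack: []
LOAD_FAST_LOAD_FAST b,b → push -11,-11. Stack: [-11, -11]
BINARY_OP + → -11 + -11 = -22. Stack: [-22]
LOAD_CONST → push 1. Stack: [-22, 1]
BINARY_OP + → -22 + 1 = -21. Stack: [-21]
STORE_FAST s → s=-21. Stack: []
LOAD_FAST_LOAD_FAST s,a → push -21,40. Stack: [-21, 40]
BINARY_OP & → -21 & 40 = 40. Stack: [40]
LOAD_FAST s → push -21. Stack: [40, -21]
BINARY_OP // → 40 // -21 = -2. Stack: [-2]
STORE_FAST p → p=-2. Stack: []
LOAD_FAST b → push -11. Stack: [-11]
LOAD_CONST → push 11. Stack: [-11, 11]
BINARY_OP | → -11 | 11 = -1. Stack: [-1]
STORE_FAST x → x=-1. Stack: []
LOAD_FAST s → push -21. Stack: [-21]
LOAD_CONST → push 2. Stack: [-21, 2]
BINARY_OP * → -21 * 2 = -42. Stack: [-42]
LOAD_FAST p → push -2. Stack: [-42, -2]
BINARY_OP // → -42 // -2 = 21. Stack: [21]
STORE_FAST y → y=21. Stack: []
LOAD_FAST_LOAD_FAST v,s → push -440,-21. Stack: [-440, -21]
BINARY_OP % → -440 % -21 = -20. Stack: [-20]
STORE_FAST n → n=-20. Stack: []
LOAD_CONST → push 2. Stack: [2]
LOAD_FAST y → push 21. Stack: [2, 21]
BINARY_OP % → 2 % 21 = 2. Stack: [2]
STORE_FAST q → q=2. Stack: []
LOAD_FAST_LOAD_FAST q,b → push 2,-11. Stack: [2, -11]
BINARY_OP * → 2 * -11 = -22. Stack: [-22]
RETURN_VALUE → return -22.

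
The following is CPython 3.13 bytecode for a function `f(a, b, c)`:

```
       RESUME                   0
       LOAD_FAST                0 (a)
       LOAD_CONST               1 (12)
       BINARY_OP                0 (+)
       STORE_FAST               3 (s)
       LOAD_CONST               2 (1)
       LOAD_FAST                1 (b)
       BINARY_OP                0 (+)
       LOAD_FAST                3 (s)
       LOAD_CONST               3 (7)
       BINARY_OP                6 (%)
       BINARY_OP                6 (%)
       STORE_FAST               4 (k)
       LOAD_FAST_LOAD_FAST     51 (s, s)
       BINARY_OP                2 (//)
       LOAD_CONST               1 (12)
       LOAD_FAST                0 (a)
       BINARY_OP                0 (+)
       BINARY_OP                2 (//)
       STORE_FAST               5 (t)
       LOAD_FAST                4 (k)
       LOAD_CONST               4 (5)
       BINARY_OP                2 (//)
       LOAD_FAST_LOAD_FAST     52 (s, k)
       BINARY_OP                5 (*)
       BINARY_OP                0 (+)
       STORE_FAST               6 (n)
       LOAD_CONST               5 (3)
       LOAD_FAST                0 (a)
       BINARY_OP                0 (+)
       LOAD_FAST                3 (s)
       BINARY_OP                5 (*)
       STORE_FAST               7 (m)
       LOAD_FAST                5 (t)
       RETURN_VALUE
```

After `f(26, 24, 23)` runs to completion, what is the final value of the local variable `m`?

1102

LOAD_FAST a → push 26. Stack: [26]
LOAD_CONST → push 12. Stack: [26, 12]
BINARY_OP + → 26 + 12 = 38. Stack: [38]
STORE_FAST s → s=38. Stack: []
LOAD_CONST → push 1. Stack: [1]
LOAD_FAST b → push 24. Stack: [1, 24]
BINARY_OP + → 1 + 24 = 25. Stack: [25]
LOAD_FAST s → push 38. Stack: [25, 38]
LOAD_CONST → push 7. Stack: [25, 38, 7]
BINARY_OP % → 38 % 7 = 3. Stack: [25, 3]
BINARY_OP % → 25 % 3 = 1. Stack: [1]
STORE_FAST k → k=1. Stack: []
LOAD_FAST_LOAD_FAST s,s → push 38,38. Stack: [38, 38]
BINARY_OP // → 38 // 38 = 1. Stack: [1]
LOAD_CONST → push 12. Stack: [1, 12]
LOAD_FAST a → push 26. Stack: [1, 12, 26]
BINARY_OP + → 12 + 26 = 38. Stack: [1, 38]
BINARY_OP // → 1 // 38 = 0. Stack: [0]
STORE_FAST t → t=0. Stack: []
LOAD_FAST k → push 1. Stack: [1]
LOAD_CONST → push 5. Stack: [1, 5]
BINARY_OP // → 1 // 5 = 0. Stack: [0]
LOAD_FAST_LOAD_FAST s,k → push 38,1. Stack: [0, 38, 1]
BINARY_OP * → 38 * 1 = 38. Stack: [0, 38]
BINARY_OP + → 0 + 38 = 38. Stack: [38]
STORE_FAST n → n=38. Stack: []
LOAD_CONST → push 3. Stack: [3]
LOAD_FAST a → push 26. Stack: [3, 26]
BINARY_OP + → 3 + 26 = 29. Stack: [29]
LOAD_FAST s → push 38. Stack: [29, 38]
BINARY_OP * → 29 * 38 = 1102. Stack: [1102]
STORE_FAST m → m=1102. Stack: []
LOAD_FAST t → push 0. Stack: [0]
RETURN_VALUE → return 0.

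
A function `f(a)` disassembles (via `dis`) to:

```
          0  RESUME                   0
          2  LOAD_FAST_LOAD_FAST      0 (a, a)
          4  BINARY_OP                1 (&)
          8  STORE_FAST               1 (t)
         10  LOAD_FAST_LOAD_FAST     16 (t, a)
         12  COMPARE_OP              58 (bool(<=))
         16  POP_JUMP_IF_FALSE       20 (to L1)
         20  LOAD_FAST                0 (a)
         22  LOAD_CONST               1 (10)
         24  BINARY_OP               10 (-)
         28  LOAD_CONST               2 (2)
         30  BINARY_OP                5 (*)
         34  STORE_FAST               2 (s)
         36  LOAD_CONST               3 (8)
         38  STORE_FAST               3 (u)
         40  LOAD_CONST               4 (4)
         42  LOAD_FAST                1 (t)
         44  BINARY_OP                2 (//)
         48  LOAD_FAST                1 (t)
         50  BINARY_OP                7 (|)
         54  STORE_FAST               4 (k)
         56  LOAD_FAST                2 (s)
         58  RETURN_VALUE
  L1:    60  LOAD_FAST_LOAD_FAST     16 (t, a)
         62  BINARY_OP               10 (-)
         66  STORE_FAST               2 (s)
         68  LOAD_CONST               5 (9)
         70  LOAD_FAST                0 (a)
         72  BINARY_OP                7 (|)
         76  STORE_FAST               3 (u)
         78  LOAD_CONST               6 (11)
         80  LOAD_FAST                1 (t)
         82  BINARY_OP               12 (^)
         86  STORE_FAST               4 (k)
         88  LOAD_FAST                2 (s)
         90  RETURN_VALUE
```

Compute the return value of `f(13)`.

6

LOAD_FAST_LOAD_FAST a,a → push 13,13. Stack: [13, 13]
BINARY_OP & → 13 & 13 = 13. Stack: [13]
STORE_FAST t → t=13. Stack: []
LOAD_FAST_LOAD_FAST t,a → push 13,13. Stack: [13, 13]
COMPARE_OP bool(<=) → 13 vs 13 = True. Stack: [True]
POP_JUMP_IF_FALSE → pop True; no jump. Stack: []
LOAD_FAST a → push 13. Stack: [13]
LOAD_CONST → push 10. Stack: [13, 10]
BINARY_OP - → 13 - 10 = 3. Stack: [3]
LOAD_CONST → push 2. Stack: [3, 2]
BINARY_OP * → 3 * 2 = 6. Stack: [6]
STORE_FAST s → s=6. Stack: []
LOAD_CONST → push 8. Stack: [8]
STORE_FAST u → u=8. Stack: []
LOAD_CONST → push 4. Stack: [4]
LOAD_FAST t → push 13. Stack: [4, 13]
BINARY_OP // → 4 // 13 = 0. Stack: [0]
LOAD_FAST t → push 13. Stack: [0, 13]
BINARY_OP | → 0 | 13 = 13. Stack: [13]
STORE_FAST k → k=13. Stack: []
LOAD_FAST s → push 6. Stack: [6]
RETURN_VALUE → return 6.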